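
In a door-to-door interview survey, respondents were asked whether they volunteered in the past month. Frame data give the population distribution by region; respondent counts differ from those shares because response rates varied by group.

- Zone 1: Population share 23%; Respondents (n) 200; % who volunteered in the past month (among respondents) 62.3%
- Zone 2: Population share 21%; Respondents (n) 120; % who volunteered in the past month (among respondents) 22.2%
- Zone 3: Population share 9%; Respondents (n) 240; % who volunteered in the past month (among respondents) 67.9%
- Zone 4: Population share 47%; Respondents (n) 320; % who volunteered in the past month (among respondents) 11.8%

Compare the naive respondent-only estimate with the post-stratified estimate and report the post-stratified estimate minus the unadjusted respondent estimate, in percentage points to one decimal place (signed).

Without adjustment, the pooled respondent share is:
  (200/880)×62.3 + (120/880)×22.2 + (240/880)×67.9 + (320/880)×11.8 = 39.9955%
Reweighting by population region shares:
  0.23×62.3 + 0.21×22.2 + 0.09×67.9 + 0.47×11.8 = 30.648%
Difference = 30.648 − 39.9955 = -9.3475 pp.

-9.3 percentage points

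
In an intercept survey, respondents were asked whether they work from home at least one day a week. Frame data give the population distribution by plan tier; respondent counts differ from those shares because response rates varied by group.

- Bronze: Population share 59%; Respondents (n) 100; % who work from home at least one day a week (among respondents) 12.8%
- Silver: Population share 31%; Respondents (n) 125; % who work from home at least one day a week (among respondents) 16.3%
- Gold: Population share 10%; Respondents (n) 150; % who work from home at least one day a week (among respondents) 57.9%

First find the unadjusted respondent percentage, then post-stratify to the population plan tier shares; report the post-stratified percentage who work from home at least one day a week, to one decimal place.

Without adjustment, the pooled respondent share is:
  (100/375)×12.8 + (125/375)×16.3 + (150/375)×57.9 = 32.0067%
Reweighting by population plan tier shares:
  0.59×12.8 + 0.31×16.3 + 0.1×57.9 = 18.395%

18.4%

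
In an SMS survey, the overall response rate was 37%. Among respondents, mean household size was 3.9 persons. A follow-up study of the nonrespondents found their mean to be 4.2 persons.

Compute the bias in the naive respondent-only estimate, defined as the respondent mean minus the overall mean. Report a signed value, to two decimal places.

Nonresponse fraction = 1 − 0.37 = 0.63.
Bias = (nonresponse fraction) × (respondent mean − nonrespondent mean)
     = 0.63 × (3.9 − 4.2) = 0.63 × -0.3 = -0.189.

-0.19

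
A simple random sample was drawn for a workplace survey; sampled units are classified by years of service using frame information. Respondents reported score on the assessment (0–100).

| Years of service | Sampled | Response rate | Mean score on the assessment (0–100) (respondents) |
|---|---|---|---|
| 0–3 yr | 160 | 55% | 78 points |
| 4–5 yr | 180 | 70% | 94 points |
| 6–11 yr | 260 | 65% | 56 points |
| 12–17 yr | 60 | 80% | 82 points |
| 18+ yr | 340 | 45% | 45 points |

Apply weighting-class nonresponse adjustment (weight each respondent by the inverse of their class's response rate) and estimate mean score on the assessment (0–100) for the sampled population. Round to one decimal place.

64.2

With weight = n_sampled/n_responded per class, the weighted class total is n_sampled:
  0–3 yr: 160 × 78 = 12,480
  4–5 yr: 180 × 94 = 16,920
  6–11 yr: 260 × 56 = 14,560
  12–17 yr: 60 × 82 = 4920
  18+ yr: 340 × 45 = 15,300
Adjusted estimate = 64,180 / 1,000 = 64.18 → 64.2.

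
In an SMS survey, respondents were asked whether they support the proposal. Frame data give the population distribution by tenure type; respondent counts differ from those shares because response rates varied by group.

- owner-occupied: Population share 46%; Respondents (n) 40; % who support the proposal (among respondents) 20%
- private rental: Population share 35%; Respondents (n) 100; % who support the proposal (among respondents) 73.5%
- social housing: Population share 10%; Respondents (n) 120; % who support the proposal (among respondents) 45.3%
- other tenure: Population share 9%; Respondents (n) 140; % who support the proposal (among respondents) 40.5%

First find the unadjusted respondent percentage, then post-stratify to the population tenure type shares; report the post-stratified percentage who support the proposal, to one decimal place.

43.1%

Naive respondent-only estimate (weights = respondent counts):
  (40/400)×20 + (100/400)×73.5 + (120/400)×45.3 + (140/400)×40.5 = 48.14%
Post-stratified estimate weights by population shares:
  0.46×20 + 0.35×73.5 + 0.1×45.3 + 0.09×40.5 = 43.1%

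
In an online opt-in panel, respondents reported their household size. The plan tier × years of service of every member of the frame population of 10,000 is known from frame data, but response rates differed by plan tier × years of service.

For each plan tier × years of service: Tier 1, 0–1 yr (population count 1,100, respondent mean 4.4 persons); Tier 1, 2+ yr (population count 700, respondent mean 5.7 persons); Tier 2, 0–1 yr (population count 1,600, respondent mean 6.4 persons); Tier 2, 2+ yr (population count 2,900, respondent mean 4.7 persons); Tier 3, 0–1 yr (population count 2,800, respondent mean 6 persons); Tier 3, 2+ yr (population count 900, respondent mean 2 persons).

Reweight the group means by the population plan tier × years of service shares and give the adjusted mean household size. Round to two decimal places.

5.13

Weight each group's respondent value by its population share:
  Tier 1, 0–1 yr: (1,100/10,000) × 4.4 = 0.484
  Tier 1, 2+ yr: (700/10,000) × 5.7 = 0.399
  Tier 2, 0–1 yr: (1,600/10,000) × 6.4 = 1.024
  Tier 2, 2+ yr: (2,900/10,000) × 4.7 = 1.363
  Tier 3, 0–1 yr: (2,800/10,000) × 6 = 1.68
  Tier 3, 2+ yr: (900/10,000) × 2 = 0.18
Post-stratified estimate = 5.13 → 5.13.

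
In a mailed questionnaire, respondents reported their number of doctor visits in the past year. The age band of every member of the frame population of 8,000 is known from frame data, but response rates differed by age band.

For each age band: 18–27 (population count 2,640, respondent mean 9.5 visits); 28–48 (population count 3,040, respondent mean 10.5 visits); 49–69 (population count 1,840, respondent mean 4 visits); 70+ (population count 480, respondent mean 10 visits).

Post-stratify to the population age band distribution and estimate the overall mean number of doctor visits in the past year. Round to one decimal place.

Reweight to the known age band distribution:
  18–27: (2,640/8,000) × 9.5 = 3.135
  28–48: (3,040/8,000) × 10.5 = 3.99
  49–69: (1,840/8,000) × 4 = 0.92
  70+: (480/8,000) × 10 = 0.6
Post-stratified estimate = 8.645 → 8.6.

8.6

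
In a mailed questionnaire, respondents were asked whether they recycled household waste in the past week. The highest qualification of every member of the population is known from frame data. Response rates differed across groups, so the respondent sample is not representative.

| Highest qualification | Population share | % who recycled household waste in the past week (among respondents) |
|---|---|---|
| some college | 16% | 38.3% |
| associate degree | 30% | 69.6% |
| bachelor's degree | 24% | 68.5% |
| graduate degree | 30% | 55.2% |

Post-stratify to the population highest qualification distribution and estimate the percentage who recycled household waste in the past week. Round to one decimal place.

60.0%

Post-stratification weights by population share, not respondent share:
  some college: 0.16 × 38.3 = 6.128
  associate degree: 0.3 × 69.6 = 20.88
  bachelor's degree: 0.24 × 68.5 = 16.44
  graduate degree: 0.3 × 55.2 = 16.56
Post-stratified estimate = 60.008 → 60.0%.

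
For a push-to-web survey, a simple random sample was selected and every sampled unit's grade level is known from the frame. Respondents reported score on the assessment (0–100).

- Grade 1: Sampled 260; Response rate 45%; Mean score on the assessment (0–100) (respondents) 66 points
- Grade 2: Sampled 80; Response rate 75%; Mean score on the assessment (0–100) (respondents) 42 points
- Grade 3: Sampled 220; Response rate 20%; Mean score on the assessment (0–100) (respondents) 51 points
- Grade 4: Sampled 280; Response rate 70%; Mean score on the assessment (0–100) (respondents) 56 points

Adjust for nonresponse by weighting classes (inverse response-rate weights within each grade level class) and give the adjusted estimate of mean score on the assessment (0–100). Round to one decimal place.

Each respondent's weight = sampled/responded in their class; summing within a class gives n_sampled, so:
  Grade 1: 260 × 66 = 17,160
  Grade 2: 80 × 42 = 3360
  Grade 3: 220 × 51 = 11,220
  Grade 4: 280 × 56 = 15,680
Adjusted estimate = 47,420 / 840 = 56.4524 → 56.5.

56.5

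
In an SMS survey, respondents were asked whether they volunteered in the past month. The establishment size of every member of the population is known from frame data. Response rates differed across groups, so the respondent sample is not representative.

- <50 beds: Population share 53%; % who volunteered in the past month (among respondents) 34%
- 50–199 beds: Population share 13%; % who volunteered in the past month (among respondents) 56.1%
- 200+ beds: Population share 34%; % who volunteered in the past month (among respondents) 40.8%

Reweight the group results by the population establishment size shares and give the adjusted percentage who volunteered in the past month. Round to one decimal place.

39.2%

Post-stratification weights by population share, not respondent share:
  <50 beds: 0.53 × 34 = 18.02
  50–199 beds: 0.13 × 56.1 = 7.293
  200+ beds: 0.34 × 40.8 = 13.872
Post-stratified estimate = 39.185 → 39.2%.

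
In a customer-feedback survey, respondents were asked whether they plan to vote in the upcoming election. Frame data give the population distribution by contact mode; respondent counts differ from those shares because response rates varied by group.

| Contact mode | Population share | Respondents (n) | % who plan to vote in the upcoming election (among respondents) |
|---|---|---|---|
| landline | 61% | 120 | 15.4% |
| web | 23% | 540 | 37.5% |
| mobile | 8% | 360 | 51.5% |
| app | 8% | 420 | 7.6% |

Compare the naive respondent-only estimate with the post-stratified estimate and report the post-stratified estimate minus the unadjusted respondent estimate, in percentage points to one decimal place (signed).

Unadjusted (pooled respondent) estimate weights by respondent counts:
  (120/1440)×15.4 + (540/1440)×37.5 + (360/1440)×51.5 + (420/1440)×7.6 = 30.4375%
Reweighting by population contact mode shares:
  0.61×15.4 + 0.23×37.5 + 0.08×51.5 + 0.08×7.6 = 22.747%
Difference = 22.747 − 30.4375 = -7.6905 pp.

-7.7 percentage points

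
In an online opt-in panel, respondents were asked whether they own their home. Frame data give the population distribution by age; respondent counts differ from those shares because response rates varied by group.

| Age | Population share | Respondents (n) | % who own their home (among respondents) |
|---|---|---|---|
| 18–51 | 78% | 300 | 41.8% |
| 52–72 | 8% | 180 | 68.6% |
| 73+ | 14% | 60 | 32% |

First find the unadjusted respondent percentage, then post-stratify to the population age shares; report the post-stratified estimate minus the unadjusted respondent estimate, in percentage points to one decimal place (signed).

-7.1 percentage points

Naive respondent-only estimate (weights = respondent counts):
  (300/540)×41.8 + (180/540)×68.6 + (60/540)×32 = 49.6444%
Post-stratifying to population shares instead:
  0.78×41.8 + 0.08×68.6 + 0.14×32 = 42.572%
Difference = 42.572 − 49.6444 = -7.0724 pp.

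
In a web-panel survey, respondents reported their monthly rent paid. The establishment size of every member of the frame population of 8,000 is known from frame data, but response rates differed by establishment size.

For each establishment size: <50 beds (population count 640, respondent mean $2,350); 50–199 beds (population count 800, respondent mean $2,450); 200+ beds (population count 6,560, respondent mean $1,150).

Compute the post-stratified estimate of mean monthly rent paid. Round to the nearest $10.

Reweight to the known establishment size distribution:
  <50 beds: (640/8,000) × 2350 = 188
  50–199 beds: (800/8,000) × 2450 = 245
  200+ beds: (6,560/8,000) × 1150 = 943
Post-stratified estimate = 1376 → $1,380.

$1,380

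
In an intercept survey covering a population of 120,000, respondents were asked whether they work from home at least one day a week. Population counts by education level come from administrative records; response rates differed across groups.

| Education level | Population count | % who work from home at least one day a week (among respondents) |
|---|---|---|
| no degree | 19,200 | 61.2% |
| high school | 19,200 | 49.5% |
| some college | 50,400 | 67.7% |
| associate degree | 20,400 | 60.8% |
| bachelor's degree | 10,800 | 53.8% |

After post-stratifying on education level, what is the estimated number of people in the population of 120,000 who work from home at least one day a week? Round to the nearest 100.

73,600

Apply each group's respondent rate to its population count:
  no degree: 19,200 × 61.2% = 11750.4
  high school: 19,200 × 49.5% = 9504
  some college: 50,400 × 67.7% = 34120.8
  associate degree: 20,400 × 60.8% = 12403.2
  bachelor's degree: 10,800 × 53.8% = 5810.4
Estimated total = 73588.8 → 73,600.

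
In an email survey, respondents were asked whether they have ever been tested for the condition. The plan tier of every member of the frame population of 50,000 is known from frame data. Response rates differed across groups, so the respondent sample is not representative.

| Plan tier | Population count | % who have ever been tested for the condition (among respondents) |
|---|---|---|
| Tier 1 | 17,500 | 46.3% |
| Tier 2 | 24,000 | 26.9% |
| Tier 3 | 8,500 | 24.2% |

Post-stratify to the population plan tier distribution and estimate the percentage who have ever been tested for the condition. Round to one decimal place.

33.2%

Post-stratification weights by population share, not respondent share:
  Tier 1: (17,500/50,000) × 46.3 = 16.205
  Tier 2: (24,000/50,000) × 26.9 = 12.912
  Tier 3: (8,500/50,000) × 24.2 = 4.114
Post-stratified estimate = 33.231 → 33.2%.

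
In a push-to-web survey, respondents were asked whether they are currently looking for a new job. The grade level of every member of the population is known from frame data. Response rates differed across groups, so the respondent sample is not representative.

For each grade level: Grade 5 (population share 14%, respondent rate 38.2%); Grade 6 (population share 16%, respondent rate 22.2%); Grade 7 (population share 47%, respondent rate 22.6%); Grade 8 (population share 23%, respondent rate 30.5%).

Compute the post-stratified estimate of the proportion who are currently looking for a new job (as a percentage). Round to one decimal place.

26.5%

Weight each group's respondent value by its population share:
  Grade 5: 0.14 × 38.2 = 5.348
  Grade 6: 0.16 × 22.2 = 3.552
  Grade 7: 0.47 × 22.6 = 10.622
  Grade 8: 0.23 × 30.5 = 7.015
Post-stratified estimate = 26.537 → 26.5%.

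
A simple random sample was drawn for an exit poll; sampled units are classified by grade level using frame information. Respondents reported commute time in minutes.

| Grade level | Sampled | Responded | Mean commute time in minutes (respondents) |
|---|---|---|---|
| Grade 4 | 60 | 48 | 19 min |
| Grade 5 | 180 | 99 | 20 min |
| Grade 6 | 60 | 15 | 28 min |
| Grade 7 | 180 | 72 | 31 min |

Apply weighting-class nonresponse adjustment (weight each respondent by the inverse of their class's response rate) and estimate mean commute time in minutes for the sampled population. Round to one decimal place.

Class response rates: Grade 4 48/60 = 80%, Grade 5 99/180 = 55%, Grade 6 15/60 = 25%, Grade 7 72/180 = 40%.
Inverse-response-rate weighting restores each class to its sampled count, so class totals weight by n_sampled:
  Grade 4: 60 × 19 = 1140
  Grade 5: 180 × 20 = 3600
  Grade 6: 60 × 28 = 1680
  Grade 7: 180 × 31 = 5580
Adjusted estimate = 12,000 / 480 = 25 → 25.0.

25.0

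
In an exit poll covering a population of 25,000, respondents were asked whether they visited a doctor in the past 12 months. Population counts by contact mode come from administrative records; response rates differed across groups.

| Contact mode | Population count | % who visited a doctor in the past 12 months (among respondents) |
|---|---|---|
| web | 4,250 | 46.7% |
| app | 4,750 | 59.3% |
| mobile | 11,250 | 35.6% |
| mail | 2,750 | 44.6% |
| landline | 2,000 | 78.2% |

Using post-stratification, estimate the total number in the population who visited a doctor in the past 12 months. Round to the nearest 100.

11,600

Apply each group's respondent rate to its population count:
  web: 4,250 × 46.7% = 1984.75
  app: 4,750 × 59.3% = 2816.75
  mobile: 11,250 × 35.6% = 4005
  mail: 2,750 × 44.6% = 1226.5
  landline: 2,000 × 78.2% = 1564
Estimated total = 11,597 → 11,600.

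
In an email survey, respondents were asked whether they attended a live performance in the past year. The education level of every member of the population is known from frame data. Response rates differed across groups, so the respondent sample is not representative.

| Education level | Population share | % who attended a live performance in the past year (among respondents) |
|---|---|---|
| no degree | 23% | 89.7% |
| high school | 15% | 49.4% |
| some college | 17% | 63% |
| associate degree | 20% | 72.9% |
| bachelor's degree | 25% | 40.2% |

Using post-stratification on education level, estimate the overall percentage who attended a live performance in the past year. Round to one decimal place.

Post-stratification weights by population share, not respondent share:
  no degree: 0.23 × 89.7 = 20.631
  high school: 0.15 × 49.4 = 7.41
  some college: 0.17 × 63 = 10.71
  associate degree: 0.2 × 72.9 = 14.58
  bachelor's degree: 0.25 × 40.2 = 10.05
Post-stratified estimate = 63.381 → 63.4%.

63.4%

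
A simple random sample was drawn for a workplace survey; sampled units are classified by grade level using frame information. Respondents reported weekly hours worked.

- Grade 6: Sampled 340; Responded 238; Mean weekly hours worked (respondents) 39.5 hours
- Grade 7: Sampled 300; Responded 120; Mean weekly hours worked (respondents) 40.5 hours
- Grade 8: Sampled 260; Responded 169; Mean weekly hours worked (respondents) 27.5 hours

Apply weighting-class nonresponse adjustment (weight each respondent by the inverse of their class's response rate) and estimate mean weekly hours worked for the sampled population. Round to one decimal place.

36.4

Class response rates: Grade 6 238/340 = 70%, Grade 7 120/300 = 40%, Grade 8 169/260 = 65%.
Weighting each respondent by the inverse class response rate inflates each class back to its sampled size, so the class weight is n_sampled:
  Grade 6: 340 × 39.5 = 13,430
  Grade 7: 300 × 40.5 = 12,150
  Grade 8: 260 × 27.5 = 7150
Adjusted estimate = 32,730 / 900 = 36.3667 → 36.4.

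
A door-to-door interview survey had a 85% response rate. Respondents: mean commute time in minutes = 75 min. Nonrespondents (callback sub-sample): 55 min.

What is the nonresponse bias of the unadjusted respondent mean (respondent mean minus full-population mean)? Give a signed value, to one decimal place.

+3.0

Nonresponse fraction = 1 − 0.85 = 0.15.
Bias = (nonresponse fraction) × (respondent mean − nonrespondent mean)
     = 0.15 × (75 − 55) = 0.15 × 20 = 3.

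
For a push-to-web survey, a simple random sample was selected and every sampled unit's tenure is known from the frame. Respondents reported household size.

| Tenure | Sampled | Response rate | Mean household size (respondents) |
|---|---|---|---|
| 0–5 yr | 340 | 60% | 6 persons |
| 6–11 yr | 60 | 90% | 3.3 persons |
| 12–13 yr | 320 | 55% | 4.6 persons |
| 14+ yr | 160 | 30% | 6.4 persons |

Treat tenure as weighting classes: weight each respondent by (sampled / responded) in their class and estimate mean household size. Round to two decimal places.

Inverse-response-rate weighting restores each class to its sampled count, so class totals weight by n_sampled:
  0–5 yr: 340 × 6 = 2040
  6–11 yr: 60 × 3.3 = 198
  12–13 yr: 320 × 4.6 = 1472
  14+ yr: 160 × 6.4 = 1024
Adjusted estimate = 4734 / 880 = 5.37955 → 5.38.

5.38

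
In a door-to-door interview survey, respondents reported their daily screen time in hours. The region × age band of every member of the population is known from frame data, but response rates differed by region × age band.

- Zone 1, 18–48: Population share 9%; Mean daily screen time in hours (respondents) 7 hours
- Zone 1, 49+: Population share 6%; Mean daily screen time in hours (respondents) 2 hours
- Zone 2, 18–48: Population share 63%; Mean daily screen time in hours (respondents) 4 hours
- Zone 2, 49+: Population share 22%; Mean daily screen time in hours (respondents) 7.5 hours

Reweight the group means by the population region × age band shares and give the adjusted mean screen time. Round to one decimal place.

Weight each group's respondent value by its population share:
  Zone 1, 18–48: 0.09 × 7 = 0.63
  Zone 1, 49+: 0.06 × 2 = 0.12
  Zone 2, 18–48: 0.63 × 4 = 2.52
  Zone 2, 49+: 0.22 × 7.5 = 1.65
Post-stratified estimate = 4.92 → 4.9.

4.9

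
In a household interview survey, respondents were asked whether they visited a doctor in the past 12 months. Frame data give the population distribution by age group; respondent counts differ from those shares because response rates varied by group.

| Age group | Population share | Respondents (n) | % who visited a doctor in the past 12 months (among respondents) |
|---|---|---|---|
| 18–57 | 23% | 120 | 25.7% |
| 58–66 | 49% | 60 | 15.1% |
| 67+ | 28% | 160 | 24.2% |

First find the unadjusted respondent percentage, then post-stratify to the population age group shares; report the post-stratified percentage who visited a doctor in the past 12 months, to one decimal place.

Naive respondent-only estimate (weights = respondent counts):
  (120/340)×25.7 + (60/340)×15.1 + (160/340)×24.2 = 23.1235%
Reweighting by population age group shares:
  0.23×25.7 + 0.49×15.1 + 0.28×24.2 = 20.086%

20.1%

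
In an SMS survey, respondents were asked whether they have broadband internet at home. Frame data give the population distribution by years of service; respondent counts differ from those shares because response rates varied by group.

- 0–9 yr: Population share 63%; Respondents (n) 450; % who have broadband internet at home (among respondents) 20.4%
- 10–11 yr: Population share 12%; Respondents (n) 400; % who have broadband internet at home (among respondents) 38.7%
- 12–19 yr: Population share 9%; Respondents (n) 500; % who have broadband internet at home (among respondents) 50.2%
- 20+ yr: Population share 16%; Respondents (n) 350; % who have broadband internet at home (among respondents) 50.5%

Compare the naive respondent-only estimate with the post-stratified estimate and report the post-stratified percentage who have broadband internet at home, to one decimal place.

Unadjusted (pooled respondent) estimate weights by respondent counts:
  (450/1700)×20.4 + (400/1700)×38.7 + (500/1700)×50.2 + (350/1700)×50.5 = 39.6676%
Reweighting by population years of service shares:
  0.63×20.4 + 0.12×38.7 + 0.09×50.2 + 0.16×50.5 = 30.094%

30.1%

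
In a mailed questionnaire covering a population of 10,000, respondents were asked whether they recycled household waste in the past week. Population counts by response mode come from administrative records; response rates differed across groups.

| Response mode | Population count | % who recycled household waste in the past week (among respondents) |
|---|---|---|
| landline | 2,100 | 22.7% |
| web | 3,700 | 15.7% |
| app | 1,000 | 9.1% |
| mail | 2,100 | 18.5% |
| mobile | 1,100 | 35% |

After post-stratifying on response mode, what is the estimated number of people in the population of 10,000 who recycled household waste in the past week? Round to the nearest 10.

1,920

Apply each group's respondent rate to its population count:
  landline: 2,100 × 22.7% = 476.7
  web: 3,700 × 15.7% = 580.9
  app: 1,000 × 9.1% = 91
  mail: 2,100 × 18.5% = 388.5
  mobile: 1,100 × 35% = 385
Estimated total = 1922.1 → 1,920.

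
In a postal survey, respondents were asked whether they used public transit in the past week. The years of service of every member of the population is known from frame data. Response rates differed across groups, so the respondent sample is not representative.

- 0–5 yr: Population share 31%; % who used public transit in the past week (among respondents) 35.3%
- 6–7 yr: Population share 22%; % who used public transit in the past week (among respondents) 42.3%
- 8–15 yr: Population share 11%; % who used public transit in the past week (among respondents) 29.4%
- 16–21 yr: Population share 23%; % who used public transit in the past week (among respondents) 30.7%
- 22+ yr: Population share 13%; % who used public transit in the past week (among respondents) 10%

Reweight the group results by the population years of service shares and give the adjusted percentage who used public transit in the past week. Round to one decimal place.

Each cell contributes population-share × respondent value:
  0–5 yr: 0.31 × 35.3 = 10.943
  6–7 yr: 0.22 × 42.3 = 9.306
  8–15 yr: 0.11 × 29.4 = 3.234
  16–21 yr: 0.23 × 30.7 = 7.061
  22+ yr: 0.13 × 10 = 1.3
Post-stratified estimate = 31.844 → 31.8%.

31.8%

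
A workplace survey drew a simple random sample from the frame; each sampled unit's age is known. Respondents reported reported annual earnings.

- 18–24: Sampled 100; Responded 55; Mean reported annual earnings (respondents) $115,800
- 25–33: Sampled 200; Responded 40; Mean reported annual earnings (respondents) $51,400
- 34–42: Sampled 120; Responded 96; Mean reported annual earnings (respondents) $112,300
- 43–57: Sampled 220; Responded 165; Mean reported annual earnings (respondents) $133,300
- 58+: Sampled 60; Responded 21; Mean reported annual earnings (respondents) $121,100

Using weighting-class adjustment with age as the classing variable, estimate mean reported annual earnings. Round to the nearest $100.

$102,800

Response rates by class: 18–24 55/100 = 55%, 25–33 40/200 = 20%, 34–42 96/120 = 80%, 43–57 165/220 = 75%, 58+ 21/60 = 35%.
Inverse-response-rate weighting restores each class to its sampled count, so class totals weight by n_sampled:
  18–24: 100 × 115,800 = 11,580,000
  25–33: 200 × 51,400 = 10,280,000
  34–42: 120 × 112,300 = 13,476,000
  43–57: 220 × 133,300 = 29,326,000
  58+: 60 × 121,100 = 7,266,000
Adjusted estimate = 71,928,000 / 700 = 102754 → $102,800.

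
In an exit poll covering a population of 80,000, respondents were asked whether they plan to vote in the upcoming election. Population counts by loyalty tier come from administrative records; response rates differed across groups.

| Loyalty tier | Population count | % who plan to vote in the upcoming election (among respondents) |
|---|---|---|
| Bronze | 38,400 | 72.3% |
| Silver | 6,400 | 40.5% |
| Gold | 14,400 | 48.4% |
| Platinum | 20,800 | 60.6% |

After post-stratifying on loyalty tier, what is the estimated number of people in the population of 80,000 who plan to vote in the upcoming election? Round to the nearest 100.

49,900

Apply each group's respondent rate to its population count:
  Bronze: 38,400 × 72.3% = 27763.2
  Silver: 6,400 × 40.5% = 2592
  Gold: 14,400 × 48.4% = 6969.6
  Platinum: 20,800 × 60.6% = 12604.8
Estimated total = 49929.6 → 49,900.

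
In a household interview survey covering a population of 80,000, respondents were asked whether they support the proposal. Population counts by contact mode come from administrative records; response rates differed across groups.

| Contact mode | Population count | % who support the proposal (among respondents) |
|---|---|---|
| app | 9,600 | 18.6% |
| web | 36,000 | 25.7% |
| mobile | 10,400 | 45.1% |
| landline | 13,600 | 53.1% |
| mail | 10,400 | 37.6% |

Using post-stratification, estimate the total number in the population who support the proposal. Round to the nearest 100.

26,900

Apply each group's respondent rate to its population count:
  app: 9,600 × 18.6% = 1785.6
  web: 36,000 × 25.7% = 9252
  mobile: 10,400 × 45.1% = 4690.4
  landline: 13,600 × 53.1% = 7221.6
  mail: 10,400 × 37.6% = 3910.4
Estimated total = 26,860 → 26,900.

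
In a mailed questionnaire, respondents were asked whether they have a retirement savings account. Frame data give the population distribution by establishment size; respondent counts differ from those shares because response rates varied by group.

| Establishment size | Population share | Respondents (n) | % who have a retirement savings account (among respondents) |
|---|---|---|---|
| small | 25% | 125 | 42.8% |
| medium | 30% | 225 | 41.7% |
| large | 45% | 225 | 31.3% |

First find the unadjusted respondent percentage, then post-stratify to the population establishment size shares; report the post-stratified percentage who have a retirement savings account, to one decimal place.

37.3%

Without adjustment, the pooled respondent share is:
  (125/575)×42.8 + (225/575)×41.7 + (225/575)×31.3 = 37.8696%
Post-stratified estimate weights by population shares:
  0.25×42.8 + 0.3×41.7 + 0.45×31.3 = 37.295%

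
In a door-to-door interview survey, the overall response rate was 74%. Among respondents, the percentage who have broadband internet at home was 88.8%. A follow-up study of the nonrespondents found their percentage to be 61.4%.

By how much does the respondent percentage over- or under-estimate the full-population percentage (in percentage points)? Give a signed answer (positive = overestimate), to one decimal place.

+7.1 percentage points

Nonresponse fraction = 1 − 0.74 = 0.26.
Bias = (nonresponse fraction) × (respondent percentage − nonrespondent percentage)
     = 0.26 × (88.8 − 61.4) = 0.26 × 27.4 = 7.124.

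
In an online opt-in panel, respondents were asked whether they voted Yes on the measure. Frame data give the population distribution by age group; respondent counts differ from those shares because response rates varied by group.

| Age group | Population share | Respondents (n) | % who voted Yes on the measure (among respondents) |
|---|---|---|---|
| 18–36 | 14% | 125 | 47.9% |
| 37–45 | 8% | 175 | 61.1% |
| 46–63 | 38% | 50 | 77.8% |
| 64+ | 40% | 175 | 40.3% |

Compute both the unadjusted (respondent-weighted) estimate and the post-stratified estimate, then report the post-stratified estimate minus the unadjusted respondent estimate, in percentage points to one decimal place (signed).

Without adjustment, the pooled respondent share is:
  (125/525)×47.9 + (175/525)×61.1 + (50/525)×77.8 + (175/525)×40.3 = 52.6143%
Post-stratified estimate weights by population shares:
  0.14×47.9 + 0.08×61.1 + 0.38×77.8 + 0.4×40.3 = 57.278%
Difference = 57.278 − 52.6143 = 4.6637 pp.

+4.7 percentage points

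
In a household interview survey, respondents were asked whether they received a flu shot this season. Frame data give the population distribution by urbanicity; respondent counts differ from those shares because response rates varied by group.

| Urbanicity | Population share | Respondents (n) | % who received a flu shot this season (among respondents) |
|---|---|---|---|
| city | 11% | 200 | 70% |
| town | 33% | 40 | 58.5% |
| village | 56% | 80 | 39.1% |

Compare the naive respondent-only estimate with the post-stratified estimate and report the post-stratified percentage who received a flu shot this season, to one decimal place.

48.9%

Unadjusted (pooled respondent) estimate weights by respondent counts:
  (200/320)×70 + (40/320)×58.5 + (80/320)×39.1 = 60.8375%
Post-stratifying to population shares instead:
  0.11×70 + 0.33×58.5 + 0.56×39.1 = 48.901%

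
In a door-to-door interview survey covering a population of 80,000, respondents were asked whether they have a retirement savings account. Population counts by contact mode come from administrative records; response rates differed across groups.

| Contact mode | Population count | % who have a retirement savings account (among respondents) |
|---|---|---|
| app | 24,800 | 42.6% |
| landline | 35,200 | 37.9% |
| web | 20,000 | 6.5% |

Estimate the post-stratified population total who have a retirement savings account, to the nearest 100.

Each cell contributes its population count × the respondent rate:
  app: 24,800 × 42.6% = 10564.8
  landline: 35,200 × 37.9% = 13340.8
  web: 20,000 × 6.5% = 1300
Estimated total = 25205.6 → 25,200.

25,200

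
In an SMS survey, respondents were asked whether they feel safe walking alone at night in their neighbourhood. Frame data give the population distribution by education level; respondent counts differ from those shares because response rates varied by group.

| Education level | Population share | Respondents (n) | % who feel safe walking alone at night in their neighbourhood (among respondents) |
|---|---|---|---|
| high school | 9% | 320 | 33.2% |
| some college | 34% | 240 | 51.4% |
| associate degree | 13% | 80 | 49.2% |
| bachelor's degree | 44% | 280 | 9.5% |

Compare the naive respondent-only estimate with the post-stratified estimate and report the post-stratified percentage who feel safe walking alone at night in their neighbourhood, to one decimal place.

Naive respondent-only estimate (weights = respondent counts):
  (320/920)×33.2 + (240/920)×51.4 + (80/920)×49.2 + (280/920)×9.5 = 32.1261%
Post-stratified estimate weights by population shares:
  0.09×33.2 + 0.34×51.4 + 0.13×49.2 + 0.44×9.5 = 31.04%

31.0%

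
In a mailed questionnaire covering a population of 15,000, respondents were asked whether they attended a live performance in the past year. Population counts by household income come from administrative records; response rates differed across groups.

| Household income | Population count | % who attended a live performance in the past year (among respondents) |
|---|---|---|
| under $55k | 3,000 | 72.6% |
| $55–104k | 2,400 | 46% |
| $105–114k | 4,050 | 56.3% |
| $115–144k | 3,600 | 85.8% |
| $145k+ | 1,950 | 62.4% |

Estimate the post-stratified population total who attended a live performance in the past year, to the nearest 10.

9,870

Apply each group's respondent rate to its population count:
  under $55k: 3,000 × 72.6% = 2178
  $55–104k: 2,400 × 46% = 1104
  $105–114k: 4,050 × 56.3% = 2280.15
  $115–144k: 3,600 × 85.8% = 3088.8
  $145k+: 1,950 × 62.4% = 1216.8
Estimated total = 9867.75 → 9,870.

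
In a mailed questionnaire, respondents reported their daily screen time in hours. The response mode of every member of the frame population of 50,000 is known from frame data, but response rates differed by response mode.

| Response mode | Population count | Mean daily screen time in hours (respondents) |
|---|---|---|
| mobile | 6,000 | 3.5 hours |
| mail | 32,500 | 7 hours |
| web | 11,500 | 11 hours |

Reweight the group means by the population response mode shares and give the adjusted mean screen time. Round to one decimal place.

Each cell contributes population-share × respondent value:
  mobile: (6,000/50,000) × 3.5 = 0.42
  mail: (32,500/50,000) × 7 = 4.55
  web: (11,500/50,000) × 11 = 2.53
Post-stratified estimate = 7.5 → 7.5.

7.5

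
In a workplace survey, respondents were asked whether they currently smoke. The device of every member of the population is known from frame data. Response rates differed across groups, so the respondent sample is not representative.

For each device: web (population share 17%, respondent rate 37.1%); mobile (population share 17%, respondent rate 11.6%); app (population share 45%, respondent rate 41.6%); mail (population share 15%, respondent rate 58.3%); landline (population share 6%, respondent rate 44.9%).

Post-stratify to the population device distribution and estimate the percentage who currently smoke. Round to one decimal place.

Weight each group's respondent value by its population share:
  web: 0.17 × 37.1 = 6.307
  mobile: 0.17 × 11.6 = 1.972
  app: 0.45 × 41.6 = 18.72
  mail: 0.15 × 58.3 = 8.745
  landline: 0.06 × 44.9 = 2.694
Post-stratified estimate = 38.438 → 38.4%.

38.4%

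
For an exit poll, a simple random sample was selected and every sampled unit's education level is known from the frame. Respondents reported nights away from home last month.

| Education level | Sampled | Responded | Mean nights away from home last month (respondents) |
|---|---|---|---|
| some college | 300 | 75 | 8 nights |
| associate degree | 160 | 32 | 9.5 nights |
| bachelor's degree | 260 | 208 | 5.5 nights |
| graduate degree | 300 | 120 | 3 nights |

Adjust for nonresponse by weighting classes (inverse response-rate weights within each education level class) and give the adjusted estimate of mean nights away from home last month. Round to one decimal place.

6.1

Class response rates: some college 75/300 = 25%, associate degree 32/160 = 20%, bachelor's degree 208/260 = 80%, graduate degree 120/300 = 40%.
With weight = n_sampled/n_responded per class, the weighted class total is n_sampled:
  some college: 300 × 8 = 2400
  associate degree: 160 × 9.5 = 1520
  bachelor's degree: 260 × 5.5 = 1430
  graduate degree: 300 × 3 = 900
Adjusted estimate = 6250 / 1,020 = 6.12745 → 6.1.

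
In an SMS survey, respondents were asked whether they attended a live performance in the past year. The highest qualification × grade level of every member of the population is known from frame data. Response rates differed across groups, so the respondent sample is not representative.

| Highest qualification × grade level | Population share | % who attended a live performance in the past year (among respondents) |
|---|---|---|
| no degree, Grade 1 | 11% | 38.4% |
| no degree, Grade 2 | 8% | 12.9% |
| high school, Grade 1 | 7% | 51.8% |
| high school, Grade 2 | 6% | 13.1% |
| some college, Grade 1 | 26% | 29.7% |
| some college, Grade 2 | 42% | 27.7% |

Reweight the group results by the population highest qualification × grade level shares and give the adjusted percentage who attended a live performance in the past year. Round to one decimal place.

29.0%

Reweight to the known highest qualification × grade level distribution:
  no degree, Grade 1: 0.11 × 38.4 = 4.224
  no degree, Grade 2: 0.08 × 12.9 = 1.032
  high school, Grade 1: 0.07 × 51.8 = 3.626
  high school, Grade 2: 0.06 × 13.1 = 0.786
  some college, Grade 1: 0.26 × 29.7 = 7.722
  some college, Grade 2: 0.42 × 27.7 = 11.634
Post-stratified estimate = 29.024 → 29.0%.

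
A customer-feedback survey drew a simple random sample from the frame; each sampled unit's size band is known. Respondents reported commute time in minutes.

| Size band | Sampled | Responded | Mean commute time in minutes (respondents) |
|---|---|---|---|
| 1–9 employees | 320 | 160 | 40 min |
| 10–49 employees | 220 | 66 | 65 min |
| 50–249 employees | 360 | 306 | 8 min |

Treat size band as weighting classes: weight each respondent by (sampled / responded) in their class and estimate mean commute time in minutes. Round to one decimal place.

33.3

Response rates by class: 1–9 employees 160/320 = 50%, 10–49 employees 66/220 = 30%, 50–249 employees 306/360 = 85%.
Inverse-response-rate weighting restores each class to its sampled count, so class totals weight by n_sampled:
  1–9 employees: 320 × 40 = 12,800
  10–49 employees: 220 × 65 = 14,300
  50–249 employees: 360 × 8 = 2880
Adjusted estimate = 29,980 / 900 = 33.3111 → 33.3.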